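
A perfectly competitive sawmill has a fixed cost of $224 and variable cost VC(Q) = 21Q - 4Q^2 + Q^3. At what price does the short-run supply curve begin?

The shutdown price is the minimum of AVC. VC = 21Q - 4Q^2 + Q^3, so AVC = 21 - 4Q + Q^2.
dAVC/dQ = -4 + 2Q = 0 gives Q = 2. min AVC = 21 - 4·2 + 2^2 = 17.
The firm shuts down for any P below $17.

$17 per unit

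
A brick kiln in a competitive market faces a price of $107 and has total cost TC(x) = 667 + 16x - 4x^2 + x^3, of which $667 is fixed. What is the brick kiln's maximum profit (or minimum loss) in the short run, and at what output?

Profit = -$177 at x = 7

AVC = 16 - 4x + x^2 has its minimum $12 at x = 2; price $107 clears that bar, so the firm operates.
MC = 16 - 8x + 3x^2. Setting P = MC and taking the root on the rising branch gives x* = 7.
TR = 107·7 = 749. TC = 667 + 259 = 926. Profit = 749 − 926 = -$177.
By producing, the firm covers all variable cost plus $490 of fixed cost; shutting down would lose the full $667.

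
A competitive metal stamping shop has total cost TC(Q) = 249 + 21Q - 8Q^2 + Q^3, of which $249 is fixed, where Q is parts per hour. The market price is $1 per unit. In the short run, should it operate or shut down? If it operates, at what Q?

From TC, MC = TC'(Q) = 21 - 16Q + 3Q^2 and AVC = VC/Q = 21 - 8Q + Q^2.
The AVC parabola has its vertex at Q = 8/2 = 4, where AVC = 21 - 8·4 + 4^2 = $5.
P = $1 lies below min AVC = $5; no output level covers variable cost.
The firm minimizes its loss by shutting down and losing only its fixed cost of $249.

Shut down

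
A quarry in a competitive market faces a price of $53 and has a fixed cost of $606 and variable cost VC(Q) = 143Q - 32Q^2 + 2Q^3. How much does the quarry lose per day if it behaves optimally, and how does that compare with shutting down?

Profit = -$282 at Q = 9

AVC = 143 - 32Q + 2Q^2; min AVC = $15 at Q = 8. Since P = $53 ≥ min AVC, the firm produces.
With MC = 143 - 64Q + 6Q^2, P = MC on the upward-sloping part at Q* = 9.
TR = 53·9 = 477. TC = 606 + 153 = 759. Profit = 477 − 759 = -$282.
Shutting down would mean losing the fixed cost of $606, so operating at a loss of $282 is better by $324.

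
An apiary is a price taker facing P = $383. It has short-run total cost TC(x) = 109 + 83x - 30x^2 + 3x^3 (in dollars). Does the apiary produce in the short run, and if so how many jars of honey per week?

Produce at x = 10

Strip out fixed cost: VC = 83x - 30x^2 + 3x^3. Then AVC = 83 - 30x + 3x^2 and MC = 83 - 60x + 9x^2.
The AVC parabola has its vertex at x = 30/6 = 5, where AVC = 83 - 30·5 + 3·5^2 = $8.
Because $383 ≥ $8, revenue can cover variable cost; the firm operates.
P = MC gives -300 - 60x + 9x^2 = 0, with roots -10/3 and 10. Take the larger (rising MC): x* = 10.
Check: AVC at x = 10 is $83 ≤ P, so revenue covers variable cost.
Profit = P·x − TC = 383·10 − 939 = $2891.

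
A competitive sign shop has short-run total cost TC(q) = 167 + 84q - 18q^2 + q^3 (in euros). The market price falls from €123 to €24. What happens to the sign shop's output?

Output falls from 13 to 10

AVC = 84 - 18q + q^2, minimized at q = 9 where min AVC = €3. MC = 84 - 36q + 3q^2.
With P = €123 above the shutdown price, P = MC gives q = 13.
At P = €24 ≥ min AVC, set P = MC: q = 10. The firm stays open but cuts output.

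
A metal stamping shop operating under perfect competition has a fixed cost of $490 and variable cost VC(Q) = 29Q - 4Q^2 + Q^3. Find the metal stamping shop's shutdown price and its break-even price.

Shutdown price = $25; break-even price = $120

AVC = 29 - 4Q + Q^2; minimized at Q = 2, giving min AVC = $25. That is the shutdown price.
ATC = 490/Q + 29 - 4Q + Q^2. Setting dATC/dQ = −490/Q^2 − 4 + 2Q = 0 gives Q = 7 (since 2·7^3 − 4·7^2 = 490).
min ATC = 490/7 + 29 − 4·7 + 7^2 = $120. That is the break-even price.
Between these two prices the firm operates at a loss; above $120 it earns a profit.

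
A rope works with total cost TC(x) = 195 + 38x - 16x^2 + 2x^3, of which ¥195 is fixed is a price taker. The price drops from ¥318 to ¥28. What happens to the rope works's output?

Output falls from 10 to 5

AVC = 38 - 16x + 2x^2, minimized at x = 4 where min AVC = ¥6. MC = 38 - 32x + 6x^2.
At P = ¥318 ≥ min AVC, set P = MC on the rising branch: x = 10.
At P = ¥28 ≥ min AVC, set P = MC: x = 5. The firm stays open but cuts output.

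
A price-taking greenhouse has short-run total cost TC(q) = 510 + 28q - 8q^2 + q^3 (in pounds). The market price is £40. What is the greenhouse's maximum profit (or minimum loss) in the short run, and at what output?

AVC = 28 - 8q + q^2 has its minimum £12 at q = 4; price £40 clears that bar, so the firm operates.
MC = 28 - 16q + 3q^2. Setting P = MC and taking the root on the rising branch gives q* = 6.
TR = 40·6 = 240. TC = 510 + 96 = 606. Profit = 240 − 606 = -£366.
That loss of £366 beats the £510 the firm would lose by shutting down; producing recovers £144 of fixed cost.

Profit = -£366 at q = 6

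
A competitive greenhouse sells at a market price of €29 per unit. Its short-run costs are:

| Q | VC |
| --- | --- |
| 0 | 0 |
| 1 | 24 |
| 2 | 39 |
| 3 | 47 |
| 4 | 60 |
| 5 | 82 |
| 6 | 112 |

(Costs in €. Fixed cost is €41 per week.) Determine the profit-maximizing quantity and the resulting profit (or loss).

Tabulate TR − TC: Q=0: -41; Q=1: -36; Q=2: -22; Q=3: -1; Q=4: 15; Q=5: 22; Q=6: 21.
Profit is maximized at Q = 5. AVC there is 82/5 = €16.40 ≤ P, so producing beats shutting down (which would give -€41).

Q = 5; profit = €22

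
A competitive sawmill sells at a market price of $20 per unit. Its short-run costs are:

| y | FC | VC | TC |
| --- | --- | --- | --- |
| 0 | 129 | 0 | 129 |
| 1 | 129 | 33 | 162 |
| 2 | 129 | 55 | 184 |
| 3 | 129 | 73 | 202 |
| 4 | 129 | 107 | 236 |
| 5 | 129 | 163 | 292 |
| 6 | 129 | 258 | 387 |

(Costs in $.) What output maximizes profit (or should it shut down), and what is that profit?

Profit at each row (π = 20y − TC): y=0: -129; y=1: -142; y=2: -144; y=3: -142; y=4: -156; y=5: -192; y=6: -267.
Profit is highest at y = 0. Equivalently, the lowest AVC in the table is 73/3 ≈ $24.33 at y = 3, and P = $20 falls below it — price never covers variable cost, so the firm shuts down and loses only its fixed cost.

y = 0 (shut down); profit = -$129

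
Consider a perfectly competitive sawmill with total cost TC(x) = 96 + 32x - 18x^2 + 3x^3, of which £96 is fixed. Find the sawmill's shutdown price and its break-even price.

Shutdown price = min AVC. AVC = 32 - 18x + 3x^2, with vertex at x = 3 and minimum £5.
ATC = 96/x + 32 - 18x + 3x^2. Setting dATC/dx = −96/x^2 − 18 + 6x = 0 gives x = 4 (since 6·4^3 − 18·4^2 = 96).
min ATC = 96/4 + 32 − 18·4 + 3·4^2 = £32. That is the break-even price.
Between these two prices the firm operates at a loss; above £32 it earns a profit.

Shutdown price = £5; break-even price = £32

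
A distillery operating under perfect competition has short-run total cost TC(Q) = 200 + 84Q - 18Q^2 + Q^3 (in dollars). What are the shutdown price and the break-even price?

Shutdown price = $3; break-even price = $24

Shutdown price = min AVC. AVC = 84 - 18Q + Q^2, with vertex at Q = 9 and minimum $3.
ATC = 200/Q + 84 - 18Q + Q^2. Setting dATC/dQ = −200/Q^2 − 18 + 2Q = 0 gives Q = 10 (since 2·10^3 − 18·10^2 = 200).
min ATC = 200/10 + 84 − 18·10 + 10^2 = $24. That is the break-even price.
Between these two prices the firm operates at a loss; above $24 it earns a profit.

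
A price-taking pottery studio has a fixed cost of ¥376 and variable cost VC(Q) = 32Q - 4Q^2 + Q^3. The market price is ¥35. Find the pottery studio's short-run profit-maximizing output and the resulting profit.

AVC = 32 - 4Q + Q^2; min AVC = ¥28 at Q = 2. Since P = ¥35 ≥ min AVC, the firm produces.
MC = 32 - 8Q + 3Q^2. Setting P = MC and taking the root on the rising branch gives Q* = 3.
TR = 35·3 = 105. TC = 376 + 87 = 463. Profit = 105 − 463 = -¥358.
By producing, the firm covers all variable cost plus ¥18 of fixed cost; shutting down would lose the full ¥376.

Profit = -¥358 at Q = 3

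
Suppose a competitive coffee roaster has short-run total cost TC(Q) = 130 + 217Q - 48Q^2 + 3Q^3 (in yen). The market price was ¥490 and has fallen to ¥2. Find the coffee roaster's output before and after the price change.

MC = 217 - 96Q + 9Q^2; the shutdown threshold is min AVC = ¥25 (at Q = 8).
With P = ¥490 above the shutdown price, P = MC gives Q = 13.
At P = ¥2 < min AVC = ¥25, price no longer covers variable cost at any output, so the firm shuts down: Q = 0.

Output falls from 13 to 0 (the firm shuts down)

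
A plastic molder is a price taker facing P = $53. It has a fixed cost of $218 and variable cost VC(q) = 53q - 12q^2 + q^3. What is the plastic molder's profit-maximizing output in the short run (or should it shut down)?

Produce at q = 8

Variable cost is VC = 53q - 12q^2 + q^3, so AVC = VC/q = 53 - 12q + q^2 and MC = dTC/dq = 53 - 24q + 3q^2.
The AVC parabola has its vertex at q = 12/2 = 6, where AVC = 53 - 12·6 + 6^2 = $17.
Since P = $53 ≥ min AVC = $17, price covers variable cost and the firm should produce.
P = MC gives -24q + 3q^2 = 0, with roots 0 and 8. Take the larger (rising MC): q* = 8.
Check: AVC at q = 8 is $21 ≤ P, so revenue covers variable cost.
Profit = P·q − TC = 53·8 − 386 = $38.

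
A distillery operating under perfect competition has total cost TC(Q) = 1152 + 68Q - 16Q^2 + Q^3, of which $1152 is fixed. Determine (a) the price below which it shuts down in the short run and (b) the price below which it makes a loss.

AVC = 68 - 16Q + Q^2; minimized at Q = 8, giving min AVC = $4. That is the shutdown price.
ATC = 1152/Q + 68 - 16Q + Q^2. Setting dATC/dQ = −1152/Q^2 − 16 + 2Q = 0 gives Q = 12 (since 2·12^3 − 16·12^2 = 1152).
min ATC = 1152/12 + 68 − 16·12 + 12^2 = $116. That is the break-even price.
For $4 ≤ P < $116 the firm produces at a loss; below $4 it shuts down.

Shutdown price = $4; break-even price = $116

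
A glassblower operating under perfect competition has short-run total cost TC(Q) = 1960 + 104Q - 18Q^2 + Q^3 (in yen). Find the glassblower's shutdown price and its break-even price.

Shutdown price = ¥23; break-even price = ¥188

Shutdown price = min AVC. AVC = 104 - 18Q + Q^2, with vertex at Q = 9 and minimum ¥23.
ATC = 1960/Q + 104 - 18Q + Q^2. Setting dATC/dQ = −1960/Q^2 − 18 + 2Q = 0 gives Q = 14 (since 2·14^3 − 18·14^2 = 1960).
min ATC = 1960/14 + 104 − 18·14 + 14^2 = ¥188. That is the break-even price.
For ¥23 ≤ P < ¥188 the firm produces at a loss; below ¥23 it shuts down.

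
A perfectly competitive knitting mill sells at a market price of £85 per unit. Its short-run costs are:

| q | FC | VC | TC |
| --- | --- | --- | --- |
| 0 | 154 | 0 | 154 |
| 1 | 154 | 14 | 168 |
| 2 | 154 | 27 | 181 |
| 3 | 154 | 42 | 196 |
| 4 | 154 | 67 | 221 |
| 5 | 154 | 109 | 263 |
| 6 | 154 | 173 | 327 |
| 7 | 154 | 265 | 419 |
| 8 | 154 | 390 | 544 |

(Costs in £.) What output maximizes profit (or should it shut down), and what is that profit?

q = 6; profit = £183

Compute π = P·q − TC at each output: q=0: -154; q=1: -83; q=2: -11; q=3: 59; q=4: 119; q=5: 162; q=6: 183; q=7: 176; q=8: 136.
Profit is maximized at q = 6. AVC there is 173/6 = £28.83 ≤ P, so producing beats shutting down (which would give -£154).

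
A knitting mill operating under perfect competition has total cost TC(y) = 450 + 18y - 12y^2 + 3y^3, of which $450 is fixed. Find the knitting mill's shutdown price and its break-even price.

Shutdown price = $6; break-even price = $123

AVC = 18 - 12y + 3y^2; minimized at y = 2, giving min AVC = $6. That is the shutdown price.
ATC = 450/y + 18 - 12y + 3y^2. Setting dATC/dy = −450/y^2 − 12 + 6y = 0 gives y = 5 (since 6·5^3 − 12·5^2 = 450).
min ATC = 450/5 + 18 − 12·5 + 3·5^2 = $123. That is the break-even price.
Between these two prices the firm operates at a loss; above $123 it earns a profit.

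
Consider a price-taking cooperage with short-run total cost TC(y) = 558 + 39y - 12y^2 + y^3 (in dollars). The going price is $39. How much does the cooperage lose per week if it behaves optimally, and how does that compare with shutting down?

Profit = -$302 at y = 8

AVC = 39 - 12y + y^2 has its minimum $3 at y = 6; price $39 clears that bar, so the firm operates.
MC = 39 - 24y + 3y^2. Setting P = MC and taking the root on the rising branch gives y* = 8.
TR = 39·8 = 312. TC = 558 + 56 = 614. Profit = 312 − 614 = -$302.
By producing, the firm covers all variable cost plus $256 of fixed cost; shutting down would lose the full $558.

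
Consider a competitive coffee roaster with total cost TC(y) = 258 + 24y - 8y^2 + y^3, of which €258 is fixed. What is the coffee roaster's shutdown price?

The firm shuts down when price falls below the minimum of average variable cost. AVC = VC/y = 24 - 8y + y^2.
dAVC/dy = -8 + 2y = 0 gives y = 4. min AVC = 24 - 8·4 + 4^2 = 8.
For P < €8 the firm produces nothing.

€8 per unit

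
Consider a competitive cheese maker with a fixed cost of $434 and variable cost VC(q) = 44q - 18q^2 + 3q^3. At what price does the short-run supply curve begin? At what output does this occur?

$17 per unit, at q = 3

The shutdown price is the minimum of AVC. VC = 44q - 18q^2 + 3q^3, so AVC = 44 - 18q + 3q^2.
At the minimum of AVC, MC = AVC. MC = 44 - 36q + 9q^2; setting MC = AVC gives 6q^2 - 18q = 0, so q = 3. min AVC = 17.
The firm shuts down for any P below $17.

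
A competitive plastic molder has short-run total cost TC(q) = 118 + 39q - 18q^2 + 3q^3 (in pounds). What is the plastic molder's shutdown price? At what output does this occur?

£12 per unit, at q = 3

The firm shuts down when price falls below the minimum of average variable cost. AVC = VC/q = 39 - 18q + 3q^2.
At the minimum of AVC, MC = AVC. MC = 39 - 36q + 9q^2; setting MC = AVC gives 6q^2 - 18q = 0, so q = 3. min AVC = 12.
For P < £12 the firm produces nothing.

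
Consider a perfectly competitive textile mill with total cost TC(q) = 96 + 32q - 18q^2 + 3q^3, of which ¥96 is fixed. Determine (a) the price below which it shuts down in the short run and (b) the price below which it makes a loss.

Shutdown price = ¥5; break-even price = ¥32

AVC = 32 - 18q + 3q^2; minimized at q = 3, giving min AVC = ¥5. That is the shutdown price.
ATC = 96/q + 32 - 18q + 3q^2. Setting dATC/dq = −96/q^2 − 18 + 6q = 0 gives q = 4 (since 6·4^3 − 18·4^2 = 96).
min ATC = 96/4 + 32 − 18·4 + 3·4^2 = ¥32. That is the break-even price.
For ¥5 ≤ P < ¥32 the firm produces at a loss; below ¥5 it shuts down.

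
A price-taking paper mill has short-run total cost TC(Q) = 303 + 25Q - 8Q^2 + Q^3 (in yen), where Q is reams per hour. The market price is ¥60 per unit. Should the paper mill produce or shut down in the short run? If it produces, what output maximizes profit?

Produce at Q = 7

Variable cost is VC = 25Q - 8Q^2 + Q^3, so AVC = VC/Q = 25 - 8Q + Q^2 and MC = dTC/dQ = 25 - 16Q + 3Q^2.
The AVC parabola has its vertex at Q = 8/2 = 4, where AVC = 25 - 8·4 + 4^2 = ¥9.
P = ¥60 exceeds min AVC = ¥9, so the firm stays open.
P = MC gives -35 - 16Q + 3Q^2 = 0, with roots -5/3 and 7. Take the larger (rising MC): Q* = 7.
Check: AVC at Q = 7 is ¥18 ≤ P, so revenue covers variable cost.
Profit = P·Q − TC = 60·7 − 429 = -¥9, a loss, but smaller than the ¥303 fixed cost the firm would lose by shutting down.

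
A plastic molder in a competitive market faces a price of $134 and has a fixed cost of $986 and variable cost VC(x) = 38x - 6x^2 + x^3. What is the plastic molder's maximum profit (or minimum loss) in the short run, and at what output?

AVC = 38 - 6x + x^2; min AVC = $29 at x = 3. Since P = $134 ≥ min AVC, the firm produces.
With MC = 38 - 12x + 3x^2, P = MC on the upward-sloping part at x* = 8.
TR = 134·8 = 1072. TC = 986 + 432 = 1418. Profit = 1072 − 1418 = -$346.
Shutting down would mean losing the fixed cost of $986, so operating at a loss of $346 is better by $640.

Profit = -$346 at x = 8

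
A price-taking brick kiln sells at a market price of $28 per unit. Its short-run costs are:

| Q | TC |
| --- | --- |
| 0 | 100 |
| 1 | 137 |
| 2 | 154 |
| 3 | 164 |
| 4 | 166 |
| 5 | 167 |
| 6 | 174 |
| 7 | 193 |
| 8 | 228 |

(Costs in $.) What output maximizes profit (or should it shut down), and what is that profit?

Q = 7; profit = $3

Tabulate TR − TC: Q=0: -100; Q=1: -109; Q=2: -98; Q=3: -80; Q=4: -54; Q=5: -27; Q=6: -6; Q=7: 3; Q=8: -4.
Profit is maximized at Q = 7. AVC there is 93/7 = $13.29 ≤ P, so producing beats shutting down (which would give -$100).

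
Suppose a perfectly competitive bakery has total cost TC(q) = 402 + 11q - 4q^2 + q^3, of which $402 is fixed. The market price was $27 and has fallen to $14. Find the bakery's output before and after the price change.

MC = 11 - 8q + 3q^2; the shutdown threshold is min AVC = $7 (at q = 2).
At P = $27 ≥ min AVC, set P = MC on the rising branch: q = 4.
At P = $14 ≥ min AVC, set P = MC: q = 3. The firm stays open but cuts output.

Output falls from 4 to 3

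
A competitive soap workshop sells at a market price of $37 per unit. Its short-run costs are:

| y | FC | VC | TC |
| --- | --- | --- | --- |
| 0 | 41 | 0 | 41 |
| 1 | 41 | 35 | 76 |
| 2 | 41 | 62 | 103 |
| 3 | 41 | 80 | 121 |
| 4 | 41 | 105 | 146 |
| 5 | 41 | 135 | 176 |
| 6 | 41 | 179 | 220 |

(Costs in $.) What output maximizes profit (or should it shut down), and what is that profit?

Compute π = P·y − TC at each output: y=0: -41; y=1: -39; y=2: -29; y=3: -10; y=4: 2; y=5: 9; y=6: 2.
Profit is maximized at y = 5. AVC there is 135/5 = $27 ≤ P, so producing beats shutting down (which would give -$41).

y = 5; profit = $9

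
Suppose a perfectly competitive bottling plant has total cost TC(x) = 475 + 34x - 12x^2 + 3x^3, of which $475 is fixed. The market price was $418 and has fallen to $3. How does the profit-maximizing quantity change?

AVC = 34 - 12x + 3x^2, minimized at x = 2 where min AVC = $22. MC = 34 - 24x + 9x^2.
At P = $418 ≥ min AVC, set P = MC on the rising branch: x = 8.
At P = $3 < min AVC = $22, price no longer covers variable cost at any output, so the firm shuts down: x = 0.

Output falls from 8 to 0 (the firm shuts down)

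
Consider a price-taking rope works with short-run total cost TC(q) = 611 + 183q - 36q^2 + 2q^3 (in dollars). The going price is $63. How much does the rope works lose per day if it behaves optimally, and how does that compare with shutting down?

Profit = -$211 at q = 10

AVC = 183 - 36q + 2q^2 has its minimum $21 at q = 9; price $63 clears that bar, so the firm operates.
With MC = 183 - 72q + 6q^2, P = MC on the upward-sloping part at q* = 10.
TR = 63·10 = 630. TC = 611 + 230 = 841. Profit = 630 − 841 = -$211.
By producing, the firm covers all variable cost plus $400 of fixed cost; shutting down would lose the full $611.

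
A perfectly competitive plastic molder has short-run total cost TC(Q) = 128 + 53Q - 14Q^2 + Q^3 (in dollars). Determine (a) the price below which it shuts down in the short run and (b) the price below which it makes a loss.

Shutdown price = min AVC. AVC = 53 - 14Q + Q^2, with vertex at Q = 7 and minimum $4.
ATC = 128/Q + 53 - 14Q + Q^2. Setting dATC/dQ = −128/Q^2 − 14 + 2Q = 0 gives Q = 8 (since 2·8^3 − 14·8^2 = 128).
min ATC = 128/8 + 53 − 14·8 + 8^2 = $21. That is the break-even price.
Between these two prices the firm operates at a loss; above $21 it earns a profit.

Shutdown price = $4; break-even price = $21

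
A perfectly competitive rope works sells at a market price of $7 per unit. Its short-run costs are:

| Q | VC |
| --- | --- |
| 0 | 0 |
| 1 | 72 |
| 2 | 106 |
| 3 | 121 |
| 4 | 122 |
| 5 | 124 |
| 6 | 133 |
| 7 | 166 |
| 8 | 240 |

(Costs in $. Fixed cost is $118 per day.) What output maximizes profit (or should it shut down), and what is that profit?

Compute π = P·Q − TC at each output: Q=0: -118; Q=1: -183; Q=2: -210; Q=3: -218; Q=4: -212; Q=5: -207; Q=6: -209; Q=7: -235; Q=8: -302.
Profit is highest at Q = 0. Equivalently, the lowest AVC in the table is 133/6 ≈ $22.17 at Q = 6, and P = $7 falls below it — price never covers variable cost, so the firm shuts down and loses only its fixed cost.

Q = 0 (shut down); profit = -$118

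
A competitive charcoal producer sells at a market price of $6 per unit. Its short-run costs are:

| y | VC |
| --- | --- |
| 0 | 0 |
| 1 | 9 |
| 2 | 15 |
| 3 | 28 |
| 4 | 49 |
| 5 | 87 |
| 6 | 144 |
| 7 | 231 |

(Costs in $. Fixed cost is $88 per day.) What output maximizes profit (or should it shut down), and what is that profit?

Tabulate TR − TC: y=0: -88; y=1: -91; y=2: -91; y=3: -98; y=4: -113; y=5: -145; y=6: -196; y=7: -277.
Profit is highest at y = 0. Equivalently, the lowest AVC in the table is 15/2 ≈ $7.50 at y = 2, and P = $6 falls below it — price never covers variable cost, so the firm shuts down and loses only its fixed cost.

y = 0 (shut down); profit = -$88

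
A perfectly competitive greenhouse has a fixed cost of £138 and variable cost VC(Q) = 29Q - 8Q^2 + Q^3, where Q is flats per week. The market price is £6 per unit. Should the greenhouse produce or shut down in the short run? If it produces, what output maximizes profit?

Shut down

From TC, MC = TC'(Q) = 29 - 16Q + 3Q^2 and AVC = VC/Q = 29 - 8Q + Q^2.
The AVC parabola has its vertex at Q = 8/2 = 4, where AVC = 29 - 8·4 + 4^2 = £13.
With P < min AVC (£6 < £13), every unit sold adds to the loss.
Shutting down limits the loss to fixed cost, £138.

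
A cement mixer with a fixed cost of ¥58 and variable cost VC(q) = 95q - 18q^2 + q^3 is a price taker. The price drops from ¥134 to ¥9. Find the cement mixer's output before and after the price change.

Output falls from 13 to 0 (the firm shuts down)

MC = 95 - 36q + 3q^2; the shutdown threshold is min AVC = ¥14 (at q = 9).
At P = ¥134 ≥ min AVC, set P = MC on the rising branch: q = 13.
At P = ¥9 < min AVC = ¥14, price no longer covers variable cost at any output, so the firm shuts down: q = 0.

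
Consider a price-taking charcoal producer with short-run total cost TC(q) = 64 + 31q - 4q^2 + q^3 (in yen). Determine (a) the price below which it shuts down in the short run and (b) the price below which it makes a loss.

Shutdown price = ¥27; break-even price = ¥47

AVC = 31 - 4q + q^2; minimized at q = 2, giving min AVC = ¥27. That is the shutdown price.
ATC = 64/q + 31 - 4q + q^2. Setting dATC/dq = −64/q^2 − 4 + 2q = 0 gives q = 4 (since 2·4^3 − 4·4^2 = 64).
min ATC = 64/4 + 31 − 4·4 + 4^2 = ¥47. That is the break-even price.
For ¥27 ≤ P < ¥47 the firm produces at a loss; below ¥27 it shuts down.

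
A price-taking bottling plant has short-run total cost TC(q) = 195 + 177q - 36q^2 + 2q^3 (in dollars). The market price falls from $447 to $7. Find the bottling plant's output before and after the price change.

MC = 177 - 72q + 6q^2; the shutdown threshold is min AVC = $15 (at q = 9).
With P = $447 above the shutdown price, P = MC gives q = 15.
At P = $7 < min AVC = $15, price no longer covers variable cost at any output, so the firm shuts down: q = 0.

Output falls from 15 to 0 (the firm shuts down)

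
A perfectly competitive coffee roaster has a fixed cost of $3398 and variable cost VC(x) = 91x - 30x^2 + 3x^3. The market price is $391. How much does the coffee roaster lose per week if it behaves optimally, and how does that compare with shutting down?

AVC = 91 - 30x + 3x^2; min AVC = $16 at x = 5. Since P = $391 ≥ min AVC, the firm produces.
With MC = 91 - 60x + 9x^2, P = MC on the upward-sloping part at x* = 10.
TR = 391·10 = 3910. TC = 3398 + 910 = 4308. Profit = 3910 − 4308 = -$398.
By producing, the firm covers all variable cost plus $3000 of fixed cost; shutting down would lose the full $3398.

Profit = -$398 at x = 10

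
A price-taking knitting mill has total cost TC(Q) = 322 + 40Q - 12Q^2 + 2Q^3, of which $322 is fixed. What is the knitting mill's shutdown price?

The firm shuts down when price falls below the minimum of average variable cost. AVC = VC/Q = 40 - 12Q + 2Q^2.
At the minimum of AVC, MC = AVC. MC = 40 - 24Q + 6Q^2; setting MC = AVC gives 4Q^2 - 12Q = 0, so Q = 3. min AVC = 22.
So the shutdown price is $22.

$22 per unit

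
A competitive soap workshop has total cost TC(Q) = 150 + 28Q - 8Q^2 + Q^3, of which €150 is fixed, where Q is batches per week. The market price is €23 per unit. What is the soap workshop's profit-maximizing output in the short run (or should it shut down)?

Produce at Q = 5

From TC, MC = TC'(Q) = 28 - 16Q + 3Q^2 and AVC = VC/Q = 28 - 8Q + Q^2.
AVC hits its minimum where MC = AVC, at Q = 4, giving min AVC = 28 - 8·4 + 4^2 = €12.
Because €23 ≥ €12, revenue can cover variable cost; the firm operates.
Solving P = MC: 5 - 16Q + 3Q^2 = 0 ⇒ Q = 1/3 or 5. On the upward-sloping branch, Q* = 5.
Check: AVC at Q = 5 is €13 ≤ P, so revenue covers variable cost.
Profit = P·Q − TC = 23·5 − 215 = -€100, a loss, but smaller than the €150 fixed cost the firm would lose by shutting down.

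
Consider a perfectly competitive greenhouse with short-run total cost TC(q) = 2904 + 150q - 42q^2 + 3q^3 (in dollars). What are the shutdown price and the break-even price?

Shutdown price = $3; break-even price = $315

AVC = 150 - 42q + 3q^2; minimized at q = 7, giving min AVC = $3. That is the shutdown price.
ATC = 2904/q + 150 - 42q + 3q^2. Setting dATC/dq = −2904/q^2 − 42 + 6q = 0 gives q = 11 (since 6·11^3 − 42·11^2 = 2904).
min ATC = 2904/11 + 150 − 42·11 + 3·11^2 = $315. That is the break-even price.
Between these two prices the firm operates at a loss; above $315 it earns a profit.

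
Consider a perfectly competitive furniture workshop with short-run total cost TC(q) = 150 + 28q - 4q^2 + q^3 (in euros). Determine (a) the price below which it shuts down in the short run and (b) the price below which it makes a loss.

Shutdown price = €24; break-even price = €63

AVC = 28 - 4q + q^2; minimized at q = 2, giving min AVC = €24. That is the shutdown price.
ATC = 150/q + 28 - 4q + q^2. Setting dATC/dq = −150/q^2 − 4 + 2q = 0 gives q = 5 (since 2·5^3 − 4·5^2 = 150).
min ATC = 150/5 + 28 − 4·5 + 5^2 = €63. That is the break-even price.
For €24 ≤ P < €63 the firm produces at a loss; below €24 it shuts down.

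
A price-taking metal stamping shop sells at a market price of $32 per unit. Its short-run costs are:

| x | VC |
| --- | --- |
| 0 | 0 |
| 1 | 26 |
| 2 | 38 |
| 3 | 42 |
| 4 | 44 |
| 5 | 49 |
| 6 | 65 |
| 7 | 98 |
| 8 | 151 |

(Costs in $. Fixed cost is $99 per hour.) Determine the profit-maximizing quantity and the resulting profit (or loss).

x = 6; profit = $28

Profit at each row (π = 32x − TC): x=0: -99; x=1: -93; x=2: -73; x=3: -45; x=4: -15; x=5: 12; x=6: 28; x=7: 27; x=8: 6.
Profit is maximized at x = 6. AVC there is 65/6 = $10.83 ≤ P, so producing beats shutting down (which would give -$99).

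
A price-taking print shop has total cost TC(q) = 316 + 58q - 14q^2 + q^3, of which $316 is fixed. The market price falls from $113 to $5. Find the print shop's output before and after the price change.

Output falls from 11 to 0 (the firm shuts down)

AVC = 58 - 14q + q^2, minimized at q = 7 where min AVC = $9. MC = 58 - 28q + 3q^2.
With P = $113 above the shutdown price, P = MC gives q = 11.
At P = $5 < min AVC = $9, price no longer covers variable cost at any output, so the firm shuts down: q = 0.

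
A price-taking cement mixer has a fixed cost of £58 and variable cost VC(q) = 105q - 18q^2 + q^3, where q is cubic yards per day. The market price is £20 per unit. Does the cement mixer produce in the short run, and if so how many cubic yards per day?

Variable cost is VC = 105q - 18q^2 + q^3, so AVC = VC/q = 105 - 18q + q^2 and MC = dTC/dq = 105 - 36q + 3q^2.
The AVC parabola has its vertex at q = 18/2 = 9, where AVC = 105 - 18·9 + 9^2 = £24.
With P < min AVC (£20 < £24), every unit sold adds to the loss.
Shutting down limits the loss to fixed cost, £58.

Shut down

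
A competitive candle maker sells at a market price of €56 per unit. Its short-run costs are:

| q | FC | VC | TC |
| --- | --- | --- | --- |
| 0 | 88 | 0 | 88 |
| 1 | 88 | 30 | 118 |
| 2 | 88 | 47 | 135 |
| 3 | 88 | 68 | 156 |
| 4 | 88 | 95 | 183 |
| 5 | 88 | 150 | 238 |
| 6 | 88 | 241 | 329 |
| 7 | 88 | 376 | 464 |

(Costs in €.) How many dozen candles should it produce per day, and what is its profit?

q = 5; profit = €42

Profit at each row (π = 56q − TC): q=0: -88; q=1: -62; q=2: -23; q=3: 12; q=4: 41; q=5: 42; q=6: 7; q=7: -72.
Profit is maximized at q = 5. AVC there is 150/5 = €30 ≤ P, so producing beats shutting down (which would give -€88).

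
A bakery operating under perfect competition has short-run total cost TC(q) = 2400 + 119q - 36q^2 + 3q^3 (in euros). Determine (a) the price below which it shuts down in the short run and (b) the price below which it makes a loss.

Shutdown price = €11; break-even price = €299

Shutdown price = min AVC. AVC = 119 - 36q + 3q^2, with vertex at q = 6 and minimum €11.
ATC = 2400/q + 119 - 36q + 3q^2. Setting dATC/dq = −2400/q^2 − 36 + 6q = 0 gives q = 10 (since 6·10^3 − 36·10^2 = 2400).
min ATC = 2400/10 + 119 − 36·10 + 3·10^2 = €299. That is the break-even price.
Between these two prices the firm operates at a loss; above €299 it earns a profit.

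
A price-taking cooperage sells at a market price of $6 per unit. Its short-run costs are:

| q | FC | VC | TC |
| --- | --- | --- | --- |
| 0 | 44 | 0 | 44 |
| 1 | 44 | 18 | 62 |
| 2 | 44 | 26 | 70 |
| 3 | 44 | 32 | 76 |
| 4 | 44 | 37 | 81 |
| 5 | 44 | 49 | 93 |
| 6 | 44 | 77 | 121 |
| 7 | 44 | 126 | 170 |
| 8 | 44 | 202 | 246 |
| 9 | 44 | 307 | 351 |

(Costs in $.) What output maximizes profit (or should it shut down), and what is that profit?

Profit at each row (π = 6q − TC): q=0: -44; q=1: -56; q=2: -58; q=3: -58; q=4: -57; q=5: -63; q=6: -85; q=7: -128; q=8: -198; q=9: -297.
Profit is highest at q = 0. Equivalently, the lowest AVC in the table is 37/4 ≈ $9.25 at q = 4, and P = $6 falls below it — price never covers variable cost, so the firm shuts down and loses only its fixed cost.

q = 0 (shut down); profit = -$44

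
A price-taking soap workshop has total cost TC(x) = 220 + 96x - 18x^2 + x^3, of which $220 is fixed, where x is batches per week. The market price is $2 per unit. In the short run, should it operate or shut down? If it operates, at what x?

Shut down

Strip out fixed cost: VC = 96x - 18x^2 + x^3. Then AVC = 96 - 18x + x^2 and MC = 96 - 36x + 3x^2.
AVC is minimized where dAVC/dx = -18 + 2x = 0, at x = 9; min AVC = 96 - 18·9 + 9^2 = $15.
P = $2 lies below min AVC = $15; no output level covers variable cost.
The firm minimizes its loss by shutting down and losing only its fixed cost of $220.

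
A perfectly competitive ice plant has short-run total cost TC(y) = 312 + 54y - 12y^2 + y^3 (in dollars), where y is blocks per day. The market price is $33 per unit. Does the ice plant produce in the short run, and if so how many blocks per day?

Produce at y = 7

Variable cost is VC = 54y - 12y^2 + y^3, so AVC = VC/y = 54 - 12y + y^2 and MC = dTC/dy = 54 - 24y + 3y^2.
The AVC parabola has its vertex at y = 12/2 = 6, where AVC = 54 - 12·6 + 6^2 = $18.
P = $33 exceeds min AVC = $18, so the firm stays open.
Solving P = MC: 21 - 24y + 3y^2 = 0 ⇒ y = 1 or 7. On the upward-sloping branch, y* = 7.
Check: AVC at y = 7 is $19 ≤ P, so revenue covers variable cost.
Profit = P·y − TC = 33·7 − 445 = -$214, a loss, but smaller than the $312 fixed cost the firm would lose by shutting down.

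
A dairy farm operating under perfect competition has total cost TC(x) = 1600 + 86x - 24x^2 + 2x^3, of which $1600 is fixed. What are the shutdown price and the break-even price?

Shutdown price = $14; break-even price = $206

AVC = 86 - 24x + 2x^2; minimized at x = 6, giving min AVC = $14. That is the shutdown price.
ATC = 1600/x + 86 - 24x + 2x^2. Setting dATC/dx = −1600/x^2 − 24 + 4x = 0 gives x = 10 (since 4·10^3 − 24·10^2 = 1600).
min ATC = 1600/10 + 86 − 24·10 + 2·10^2 = $206. That is the break-even price.
Between these two prices the firm operates at a loss; above $206 it earns a profit.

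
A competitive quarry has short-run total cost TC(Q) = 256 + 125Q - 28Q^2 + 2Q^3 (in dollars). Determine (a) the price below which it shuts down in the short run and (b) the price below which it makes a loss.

Shutdown price = $27; break-even price = $61

AVC = 125 - 28Q + 2Q^2; minimized at Q = 7, giving min AVC = $27. That is the shutdown price.
ATC = 256/Q + 125 - 28Q + 2Q^2. Setting dATC/dQ = −256/Q^2 − 28 + 4Q = 0 gives Q = 8 (since 4·8^3 − 28·8^2 = 256).
min ATC = 256/8 + 125 − 28·8 + 2·8^2 = $61. That is the break-even price.
For $27 ≤ P < $61 the firm produces at a loss; below $27 it shuts down.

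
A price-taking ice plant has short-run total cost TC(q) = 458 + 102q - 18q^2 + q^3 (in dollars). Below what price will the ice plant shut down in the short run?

$21 per unit

The firm shuts down when price falls below the minimum of average variable cost. AVC = VC/q = 102 - 18q + q^2.
dAVC/dq = -18 + 2q = 0 gives q = 9. min AVC = 102 - 18·9 + 9^2 = 21.
The firm shuts down for any P below $21.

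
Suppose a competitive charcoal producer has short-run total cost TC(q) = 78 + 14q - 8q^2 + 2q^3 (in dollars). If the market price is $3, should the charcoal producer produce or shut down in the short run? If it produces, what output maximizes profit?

Shut down

From TC, MC = TC'(q) = 14 - 16q + 6q^2 and AVC = VC/q = 14 - 8q + 2q^2.
AVC is minimized where dAVC/dq = -8 + 4q = 0, at q = 2; min AVC = 14 - 8·2 + 2·2^2 = $6.
P = $3 lies below min AVC = $6; no output level covers variable cost.
Shutting down limits the loss to fixed cost, $78.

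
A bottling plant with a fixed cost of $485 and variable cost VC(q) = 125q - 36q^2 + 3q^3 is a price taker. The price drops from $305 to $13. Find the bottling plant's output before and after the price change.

Output falls from 10 to 0 (the firm shuts down)

AVC = 125 - 36q + 3q^2, minimized at q = 6 where min AVC = $17. MC = 125 - 72q + 9q^2.
At P = $305 ≥ min AVC, set P = MC on the rising branch: q = 10.
At P = $13 < min AVC = $17, price no longer covers variable cost at any output, so the firm shuts down: q = 0.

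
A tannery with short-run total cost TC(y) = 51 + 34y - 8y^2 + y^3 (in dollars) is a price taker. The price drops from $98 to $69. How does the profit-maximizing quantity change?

AVC = 34 - 8y + y^2, minimized at y = 4 where min AVC = $18. MC = 34 - 16y + 3y^2.
With P = $98 above the shutdown price, P = MC gives y = 8.
At P = $69 ≥ min AVC, set P = MC: y = 7. The firm stays open but cuts output.

Output falls from 8 to 7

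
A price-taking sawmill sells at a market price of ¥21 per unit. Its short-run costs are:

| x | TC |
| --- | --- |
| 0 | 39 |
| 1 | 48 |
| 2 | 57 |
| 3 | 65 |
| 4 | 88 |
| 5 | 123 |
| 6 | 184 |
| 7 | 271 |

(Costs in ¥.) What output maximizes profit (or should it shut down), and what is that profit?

x = 3; profit = -¥2

Compute π = P·x − TC at each output: x=0: -39; x=1: -27; x=2: -15; x=3: -2; x=4: -4; x=5: -18; x=6: -58; x=7: -124.
Profit is maximized at x = 3. AVC there is 26/3 = ¥8.67 ≤ P, so producing beats shutting down (which would give -¥39).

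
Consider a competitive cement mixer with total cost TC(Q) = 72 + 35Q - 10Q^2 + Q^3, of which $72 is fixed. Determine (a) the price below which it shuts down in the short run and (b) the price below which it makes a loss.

AVC = 35 - 10Q + Q^2; minimized at Q = 5, giving min AVC = $10. That is the shutdown price.
ATC = 72/Q + 35 - 10Q + Q^2. Setting dATC/dQ = −72/Q^2 − 10 + 2Q = 0 gives Q = 6 (since 2·6^3 − 10·6^2 = 72).
min ATC = 72/6 + 35 − 10·6 + 6^2 = $23. That is the break-even price.
Between these two prices the firm operates at a loss; above $23 it earns a profit.

Shutdown price = $10; break-even price = $23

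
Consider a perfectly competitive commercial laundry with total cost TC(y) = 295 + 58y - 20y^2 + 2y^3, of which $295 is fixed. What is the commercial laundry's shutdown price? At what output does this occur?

The firm shuts down when price falls below the minimum of average variable cost. AVC = VC/y = 58 - 20y + 2y^2.
At the minimum of AVC, MC = AVC. MC = 58 - 40y + 6y^2; setting MC = AVC gives 4y^2 - 20y = 0, so y = 5. min AVC = 8.
The firm shuts down for any P below $8.

$8 per unit, at y = 5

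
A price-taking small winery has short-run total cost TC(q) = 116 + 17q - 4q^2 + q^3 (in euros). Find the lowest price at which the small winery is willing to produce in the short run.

€13 per unit

The shutdown price is the minimum of AVC. VC = 17q - 4q^2 + q^3, so AVC = 17 - 4q + q^2.
At the minimum of AVC, MC = AVC. MC = 17 - 8q + 3q^2; setting MC = AVC gives 2q^2 - 4q = 0, so q = 2. min AVC = 13.
So the shutdown price is €13.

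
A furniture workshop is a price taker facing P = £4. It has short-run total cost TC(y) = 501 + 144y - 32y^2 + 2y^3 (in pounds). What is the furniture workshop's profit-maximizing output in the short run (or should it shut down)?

Variable cost is VC = 144y - 32y^2 + 2y^3, so AVC = VC/y = 144 - 32y + 2y^2 and MC = dTC/dy = 144 - 64y + 6y^2.
The AVC parabola has its vertex at y = 32/4 = 8, where AVC = 144 - 32·8 + 2·8^2 = £16.
P = £4 lies below min AVC = £16; no output level covers variable cost.
Shutting down limits the loss to fixed cost, £501.

Shut down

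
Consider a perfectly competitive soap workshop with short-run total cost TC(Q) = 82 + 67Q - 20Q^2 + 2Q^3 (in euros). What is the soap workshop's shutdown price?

€17 per unit

The shutdown price is the minimum of AVC. VC = 67Q - 20Q^2 + 2Q^3, so AVC = 67 - 20Q + 2Q^2.
At the minimum of AVC, MC = AVC. MC = 67 - 40Q + 6Q^2; setting MC = AVC gives 4Q^2 - 20Q = 0, so Q = 5. min AVC = 17.
So the shutdown price is €17.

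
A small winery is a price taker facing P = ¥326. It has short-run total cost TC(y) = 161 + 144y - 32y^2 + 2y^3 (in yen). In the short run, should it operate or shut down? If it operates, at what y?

Produce at y = 13

From TC, MC = TC'(y) = 144 - 64y + 6y^2 and AVC = VC/y = 144 - 32y + 2y^2.
The AVC parabola has its vertex at y = 32/4 = 8, where AVC = 144 - 32·8 + 2·8^2 = ¥16.
Since P = ¥326 ≥ min AVC = ¥16, price covers variable cost and the firm should produce.
Set P = MC: 326 = 144 - 64y + 6y^2 → -182 - 64y + 6y^2 = 0. The roots are y = -7/3 and y = 13; the profit-maximizing output is on the rising part of MC, so y* = 13.
Check: AVC at y = 13 is ¥66 ≤ P, so revenue covers variable cost.
Profit = P·y − TC = 326·13 − 1019 = ¥3219.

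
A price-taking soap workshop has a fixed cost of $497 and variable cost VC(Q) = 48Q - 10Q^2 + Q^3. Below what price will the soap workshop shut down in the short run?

The firm shuts down when price falls below the minimum of average variable cost. AVC = VC/Q = 48 - 10Q + Q^2.
dAVC/dQ = -10 + 2Q = 0 gives Q = 5. min AVC = 48 - 10·5 + 5^2 = 23.
So the shutdown price is $23.

$23 per unit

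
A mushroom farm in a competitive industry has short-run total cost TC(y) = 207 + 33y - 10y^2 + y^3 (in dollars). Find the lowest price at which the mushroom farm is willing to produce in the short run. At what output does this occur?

The firm shuts down when price falls below the minimum of average variable cost. AVC = VC/y = 33 - 10y + y^2.
At the minimum of AVC, MC = AVC. MC = 33 - 20y + 3y^2; setting MC = AVC gives 2y^2 - 10y = 0, so y = 5. min AVC = 8.
So the shutdown price is $8.

$8 per unit, at y = 5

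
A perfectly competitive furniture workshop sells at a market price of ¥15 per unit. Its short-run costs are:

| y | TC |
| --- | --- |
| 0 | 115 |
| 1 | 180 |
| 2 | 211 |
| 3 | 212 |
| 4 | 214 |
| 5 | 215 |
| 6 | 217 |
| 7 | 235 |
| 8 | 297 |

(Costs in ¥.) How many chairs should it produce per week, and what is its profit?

Tabulate TR − TC: y=0: -115; y=1: -165; y=2: -181; y=3: -167; y=4: -154; y=5: -140; y=6: -127; y=7: -130; y=8: -177.
Profit is highest at y = 0. Equivalently, the lowest AVC in the table is 102/6 ≈ ¥17 at y = 6, and P = ¥15 falls below it — price never covers variable cost, so the firm shuts down and loses only its fixed cost.

y = 0 (shut down); profit = -¥115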